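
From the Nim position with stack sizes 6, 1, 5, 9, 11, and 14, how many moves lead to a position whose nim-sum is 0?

3

Nim-sum: 6 ⊕ 1 ⊕ 5 ⊕ 9 ⊕ 11 ⊕ 14 = 14.
The overall nim-sum is X = 14. A stack of size p has a winning move iff p XOR X < p (reduce it to p XOR X).
  6: 6 XOR 14 = 8 ≥ 6 — no move.
  1: 1 XOR 14 = 15 ≥ 1 — no move.
  5: 5 XOR 14 = 11 ≥ 5 — no move.
  9: 9 XOR 14 = 7 < 9 — winning move (to 7).
  11: 11 XOR 14 = 5 < 11 — winning move (to 5).
  14: 14 XOR 14 = 0 < 14 — winning move (to 0).
That gives 3 winning moves.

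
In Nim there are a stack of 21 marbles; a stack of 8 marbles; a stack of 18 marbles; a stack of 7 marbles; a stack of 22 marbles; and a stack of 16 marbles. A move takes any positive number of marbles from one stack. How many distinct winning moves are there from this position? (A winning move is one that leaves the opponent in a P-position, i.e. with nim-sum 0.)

Write each in binary and XOR column by column:
  10101  (21)
  01000  (8)
  10010  (18)
  00111  (7)
  10110  (22)
  10000  (16)
  -----
  01110  (14)
The overall nim-sum is X = 14. A stack of size p has a winning move iff p XOR X < p (reduce it to p XOR X).
  21: 21 XOR 14 = 27 ≥ 21 — no move.
  8: 8 XOR 14 = 6 < 8 — winning move (to 6).
  18: 18 XOR 14 = 28 ≥ 18 — no move.
  7: 7 XOR 14 = 9 ≥ 7 — no move.
  22: 22 XOR 14 = 24 ≥ 22 — no move.
  16: 16 XOR 14 = 30 ≥ 16 — no move.
That gives 1 winning move.

1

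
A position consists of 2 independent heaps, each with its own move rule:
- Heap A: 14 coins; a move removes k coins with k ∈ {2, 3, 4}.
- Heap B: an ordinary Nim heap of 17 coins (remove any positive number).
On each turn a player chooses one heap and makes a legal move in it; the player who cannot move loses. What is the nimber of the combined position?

Build the Grundy sequence for heap A with g(k) = mex{g(k−s) : s ∈ {2, 3, 4}, s ≤ k}:
g(0) = mex{} = 0
g(1) = mex{} = 0
g(2) = mex{0} = 1
g(3) = mex{0} = 1
g(4) = mex{0,1} = 2
g(5) = mex{0,1} = 2
g(6) = mex{1,2} = 0
g(7) = mex{1,2} = 0
g(8) = mex{0,2} = 1
g(9) = mex{0,2} = 1
g(10) = mex{0,1} = 2
g(11) = mex{0,1} = 2
g(12) = mex{1,2} = 0
g(13) = mex{1,2} = 0
g(14) = mex{0,2} = 1
So g(14) = 1.
Heap B is a plain Nim heap of size 17, so its Grundy value is 17.
By the Sprague-Grundy theorem, the Grundy value of a sum of independent games is the XOR of the component values.
Combined value = 1 ⊕ 17 = 16.

16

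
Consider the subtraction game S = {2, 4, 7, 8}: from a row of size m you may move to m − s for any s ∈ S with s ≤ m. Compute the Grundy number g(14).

1

Compute g(0), g(1), … for moves {2, 4, 7, 8}:
g(0) = mex{} = 0
g(1) = mex{} = 0
g(2) = mex{0} = 1
g(3) = mex{0} = 1
g(4) = mex{0,1} = 2
g(5) = mex{0,1} = 2
g(6) = mex{1,2} = 0
g(7) = mex{0,1,2} = 3
g(8) = mex{0,2} = 1
g(9) = mex{0,1,2,3} = 4
g(10) = mex{0,1} = 2
g(11) = mex{1,2,3,4} = 0
g(12) = mex{1,2} = 0
g(13) = mex{0,2,4} = 1
g(14) = mex{0,2,3} = 1
So g(14) = 1.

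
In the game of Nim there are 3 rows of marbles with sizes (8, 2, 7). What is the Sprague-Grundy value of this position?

13

In binary:
  1000  (8)
  0010  (2)
  0111  (7)
  ----
  1101  (13)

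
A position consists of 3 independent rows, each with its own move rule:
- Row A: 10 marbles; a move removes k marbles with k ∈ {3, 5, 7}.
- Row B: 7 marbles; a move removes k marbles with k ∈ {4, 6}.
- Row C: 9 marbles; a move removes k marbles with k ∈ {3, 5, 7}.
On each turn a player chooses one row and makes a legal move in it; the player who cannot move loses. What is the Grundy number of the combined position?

2

Build the Grundy sequence for row A with g(k) = mex{g(k−s) : s ∈ {3, 5, 7}, s ≤ k}:
g(0) = mex{} = 0
g(1) = mex{} = 0
g(2) = mex{} = 0
g(3) = mex{0} = 1
g(4) = mex{0} = 1
g(5) = mex{0} = 1
g(6) = mex{0,1} = 2
g(7) = mex{0,1} = 2
g(8) = mex{0,1} = 2
g(9) = mex{0,1,2} = 3
g(10) = mex{1,2} = 0
So g(10) = 0.
Grundy values for row B (subtraction set {4, 6}):
k:     0  1  2  3  4  5  6  7
g(k):  0  0  0  0  1  1  1  1
So g(7) = 1.
Build the Grundy sequence for row C with g(k) = mex{g(k−s) : s ∈ {3, 5, 7}, s ≤ k}:
g(0) = mex{} = 0
g(1) = mex{} = 0
g(2) = mex{} = 0
g(3) = mex{0} = 1
g(4) = mex{0} = 1
g(5) = mex{0} = 1
g(6) = mex{0,1} = 2
g(7) = mex{0,1} = 2
g(8) = mex{0,1} = 2
g(9) = mex{0,1,2} = 3
So g(9) = 3.
By the Sprague-Grundy theorem, the Grundy value of a sum of independent games is the XOR of the component values.
Combined value = 0 ⊕ 1 ⊕ 3 = 2.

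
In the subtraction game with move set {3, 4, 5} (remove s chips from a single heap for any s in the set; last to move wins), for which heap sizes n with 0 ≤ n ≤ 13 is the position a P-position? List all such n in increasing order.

0, 1, 2, 8, 9, 10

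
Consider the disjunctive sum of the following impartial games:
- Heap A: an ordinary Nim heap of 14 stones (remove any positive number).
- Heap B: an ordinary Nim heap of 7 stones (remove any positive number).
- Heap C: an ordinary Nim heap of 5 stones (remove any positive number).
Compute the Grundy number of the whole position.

Heap A is a plain Nim heap of size 14, so its Grundy value is 14.
Heap B is a plain Nim heap of size 7, so its Grundy value is 7.
Heap C is a plain Nim heap of size 5, so its Grundy value is 5.
The value of a disjunctive sum is the nim-sum of the parts.
Combined value = 14 ⊕ 7 ⊕ 5 = 12.

12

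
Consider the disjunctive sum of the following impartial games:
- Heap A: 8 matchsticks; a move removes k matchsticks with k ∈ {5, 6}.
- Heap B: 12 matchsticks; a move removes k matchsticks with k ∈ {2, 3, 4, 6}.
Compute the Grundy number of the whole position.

Build the Grundy sequence for heap A with g(k) = mex{g(k−s) : s ∈ {5, 6}, s ≤ k}:
g(0) = mex{} = 0
g(1) = mex{} = 0
g(2) = mex{} = 0
g(3) = mex{} = 0
g(4) = mex{} = 0
g(5) = mex{0} = 1
g(6) = mex{0} = 1
g(7) = mex{0} = 1
g(8) = mex{0} = 1
So g(8) = 1.
For heap B, compute g(0), g(1), … with moves {2, 3, 4, 6}:
g(0) = mex{} = 0
g(1) = mex{} = 0
g(2) = mex{0} = 1
g(3) = mex{0} = 1
g(4) = mex{0,1} = 2
g(5) = mex{0,1} = 2
g(6) = mex{0,1,2} = 3
g(7) = mex{0,1,2} = 3
g(8) = mex{1,2,3} = 0
g(9) = mex{1,2,3} = 0
g(10) = mex{0,2,3} = 1
g(11) = mex{0,2,3} = 1
g(12) = mex{0,1,3} = 2
So g(12) = 2.
The value of a disjunctive sum is the nim-sum of the parts.
Combined value = 1 ⊕ 2 = 3.

3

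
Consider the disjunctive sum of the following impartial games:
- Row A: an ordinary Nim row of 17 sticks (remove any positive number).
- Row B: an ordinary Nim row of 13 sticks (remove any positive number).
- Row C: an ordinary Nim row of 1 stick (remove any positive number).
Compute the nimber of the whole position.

Row A is a plain Nim row of size 17, so its Grundy value is 17.
Row B is a plain Nim row of size 13, so its Grundy value is 13.
Row C is a plain Nim row of size 1, so its Grundy value is 1.
The value of a disjunctive sum is the nim-sum of the parts.
Combined value = 17 ⊕ 13 ⊕ 1 = 29.

29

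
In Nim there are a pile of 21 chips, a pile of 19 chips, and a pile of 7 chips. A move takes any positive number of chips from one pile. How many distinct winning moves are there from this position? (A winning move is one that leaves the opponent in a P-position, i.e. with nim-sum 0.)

In binary:
  10101  (21)
  10011  (19)
  00111  (7)
  -----
  00001  (1)
The overall nim-sum is X = 1. A pile of size p has a winning move iff p XOR X < p (reduce it to p XOR X).
  21: 21 XOR 1 = 20 < 21 — winning move (to 20).
  19: 19 XOR 1 = 18 < 19 — winning move (to 18).
  7: 7 XOR 1 = 6 < 7 — winning move (to 6).
That gives 3 winning moves.

3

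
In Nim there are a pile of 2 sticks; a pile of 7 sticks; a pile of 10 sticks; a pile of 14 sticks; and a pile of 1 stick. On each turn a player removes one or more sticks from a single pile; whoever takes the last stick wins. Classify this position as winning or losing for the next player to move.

Nim-sum: 2 XOR 7 XOR 10 XOR 14 XOR 1 = 0.
The nim-sum is 0, so this is a P-position: the player to move is in a losing position under optimal play.

Losing position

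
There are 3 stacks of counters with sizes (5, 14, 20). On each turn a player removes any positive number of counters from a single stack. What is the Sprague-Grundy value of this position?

31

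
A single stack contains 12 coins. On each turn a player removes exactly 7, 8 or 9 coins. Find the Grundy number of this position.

1

Compute g(0), g(1), … for moves {7, 8, 9}:
g(0) = mex{} = 0
g(1) = mex{} = 0
g(2) = mex{} = 0
g(3) = mex{} = 0
g(4) = mex{} = 0
g(5) = mex{} = 0
g(6) = mex{} = 0
g(7) = mex{0} = 1
g(8) = mex{0} = 1
g(9) = mex{0} = 1
g(10) = mex{0} = 1
g(11) = mex{0} = 1
g(12) = mex{0} = 1
So g(12) = 1.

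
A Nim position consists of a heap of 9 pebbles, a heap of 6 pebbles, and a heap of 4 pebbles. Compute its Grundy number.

11

In binary:
  1001  (9)
  0110  (6)
  0100  (4)
  ----
  1011  (11)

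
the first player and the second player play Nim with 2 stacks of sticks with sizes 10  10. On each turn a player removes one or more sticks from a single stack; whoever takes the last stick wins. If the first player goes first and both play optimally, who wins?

the second player wins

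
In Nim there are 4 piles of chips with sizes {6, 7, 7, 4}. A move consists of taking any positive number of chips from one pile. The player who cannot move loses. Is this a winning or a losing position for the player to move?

Nim-sum: 6 XOR 7 XOR 7 XOR 4 = 2.
The nim-sum is 2 ≠ 0, so this is an N-position: the player to move can win.

Winning position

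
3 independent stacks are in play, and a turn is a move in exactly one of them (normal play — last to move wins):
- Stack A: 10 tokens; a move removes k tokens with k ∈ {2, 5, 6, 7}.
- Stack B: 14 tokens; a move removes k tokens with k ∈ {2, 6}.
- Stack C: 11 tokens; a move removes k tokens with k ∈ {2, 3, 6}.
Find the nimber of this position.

3

Grundy values for stack A (subtraction set {2, 5, 6, 7}):
k:     0  1  2  3  4  5  6  7  8  9 10
g(k):  0  0  1  1  0  2  1  3  2  2  3
So g(10) = 3.
Build the Grundy sequence for stack B with g(k) = mex{g(k−s) : s ∈ {2, 6}, s ≤ k}:
g(0) = mex{} = 0
g(1) = mex{} = 0
g(2) = mex{0} = 1
g(3) = mex{0} = 1
g(4) = mex{1} = 0
g(5) = mex{1} = 0
g(6) = mex{0} = 1
g(7) = mex{0} = 1
g(8) = mex{1} = 0
g(9) = mex{1} = 0
g(10) = mex{0} = 1
g(11) = mex{0} = 1
g(12) = mex{1} = 0
g(13) = mex{1} = 0
g(14) = mex{0} = 1
So g(14) = 1.
Build the Grundy sequence for stack C with g(k) = mex{g(k−s) : s ∈ {2, 3, 6}, s ≤ k}:
k:     0  1  2  3  4  5  6  7  8  9 10 11
g(k):  0  0  1  1  2  0  3  1  2  0  0  1
So g(11) = 1.
By the Sprague-Grundy theorem, the Grundy value of a sum of independent games is the XOR of the component values.
Combined value = 3 ⊕ 1 ⊕ 1 = 3.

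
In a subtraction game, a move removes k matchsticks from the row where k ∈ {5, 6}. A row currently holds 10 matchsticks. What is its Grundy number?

2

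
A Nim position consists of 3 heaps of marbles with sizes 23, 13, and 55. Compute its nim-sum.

45

Nim-sum: 23 ^ 13 ^ 55 = 45.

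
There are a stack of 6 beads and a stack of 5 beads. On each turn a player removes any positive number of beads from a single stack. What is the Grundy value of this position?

3

Nim-sum: 6 ^ 5 = 3.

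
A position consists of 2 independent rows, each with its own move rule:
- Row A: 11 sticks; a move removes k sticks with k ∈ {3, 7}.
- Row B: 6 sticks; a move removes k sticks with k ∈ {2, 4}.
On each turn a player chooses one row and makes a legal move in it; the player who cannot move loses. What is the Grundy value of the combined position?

For row A, compute g(0), g(1), … with moves {3, 7}:
g(0) = mex{} = 0
g(1) = mex{} = 0
g(2) = mex{} = 0
g(3) = mex{0} = 1
g(4) = mex{0} = 1
g(5) = mex{0} = 1
g(6) = mex{1} = 0
g(7) = mex{0,1} = 2
g(8) = mex{0,1} = 2
g(9) = mex{0} = 1
g(10) = mex{1,2} = 0
g(11) = mex{1,2} = 0
So g(11) = 0.
Build the Grundy sequence for row B with g(k) = mex{g(k−s) : s ∈ {2, 4}, s ≤ k}:
k:     0  1  2  3  4  5  6
g(k):  0  0  1  1  2  2  0
So g(6) = 0.
By the Sprague-Grundy theorem, the Grundy value of a sum of independent games is the XOR of the component values.
Combined value = 0 XOR 0 = 0.

0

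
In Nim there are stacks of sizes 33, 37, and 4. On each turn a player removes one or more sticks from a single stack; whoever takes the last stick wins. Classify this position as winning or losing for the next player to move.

Losing position

Nim-sum: 33 ^ 37 ^ 4 = 0.
The nim-sum is 0, so this is a P-position: the player to move is in a losing position under optimal play.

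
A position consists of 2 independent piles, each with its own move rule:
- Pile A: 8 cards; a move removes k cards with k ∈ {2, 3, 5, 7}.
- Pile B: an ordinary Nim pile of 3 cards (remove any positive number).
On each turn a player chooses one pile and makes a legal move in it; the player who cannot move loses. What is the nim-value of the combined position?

7

Grundy values for pile A (subtraction set {2, 3, 5, 7}):
g(0) = mex{} = 0
g(1) = mex{} = 0
g(2) = mex{0} = 1
g(3) = mex{0} = 1
g(4) = mex{0,1} = 2
g(5) = mex{0,1} = 2
g(6) = mex{0,1,2} = 3
g(7) = mex{0,1,2} = 3
g(8) = mex{0,1,2,3} = 4
So g(8) = 4.
Pile B is a plain Nim pile of size 3, so its Grundy value is 3.
The value of a disjunctive sum is the nim-sum of the parts.
Combined value = 4 ⊕ 3 = 7.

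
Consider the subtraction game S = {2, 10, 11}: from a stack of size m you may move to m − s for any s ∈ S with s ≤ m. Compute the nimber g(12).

2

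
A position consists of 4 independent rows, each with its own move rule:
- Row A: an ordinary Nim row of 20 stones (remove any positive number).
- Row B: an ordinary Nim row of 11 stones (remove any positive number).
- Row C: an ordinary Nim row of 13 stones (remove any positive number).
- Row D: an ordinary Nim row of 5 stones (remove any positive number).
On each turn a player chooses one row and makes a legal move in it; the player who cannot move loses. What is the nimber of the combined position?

23

Row A is a plain Nim row of size 20, so its Grundy value is 20.
Row B is a plain Nim row of size 11, so its Grundy value is 11.
Row C is a plain Nim row of size 13, so its Grundy value is 13.
Row D is a plain Nim row of size 5, so its Grundy value is 5.
The value of a disjunctive sum is the nim-sum of the parts.
Combined value = 20 ⊕ 11 ⊕ 13 ⊕ 5 = 23.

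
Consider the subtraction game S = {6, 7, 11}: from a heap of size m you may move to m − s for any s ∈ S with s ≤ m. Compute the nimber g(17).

0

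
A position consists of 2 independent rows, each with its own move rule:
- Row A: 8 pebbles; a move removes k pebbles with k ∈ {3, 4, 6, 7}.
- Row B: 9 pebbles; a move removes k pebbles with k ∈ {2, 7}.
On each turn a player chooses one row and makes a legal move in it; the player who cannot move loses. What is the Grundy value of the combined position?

Build the Grundy sequence for row A with g(k) = mex{g(k−s) : s ∈ {3, 4, 6, 7}, s ≤ k}:
k:     0  1  2  3  4  5  6  7  8
g(k):  0  0  0  1  1  1  2  2  2
So g(8) = 2.
Grundy values for row B (subtraction set {2, 7}):
k:     0  1  2  3  4  5  6  7  8  9
g(k):  0  0  1  1  0  0  1  1  2  0
So g(9) = 0.
The value of a disjunctive sum is the nim-sum of the parts.
Combined value = 2 XOR 0 = 2.

2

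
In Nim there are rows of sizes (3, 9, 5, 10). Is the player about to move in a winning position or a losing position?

Nim-sum: 3 ^ 9 ^ 5 ^ 10 = 5.
The nim-sum is 5 ≠ 0, so this is an N-position: the player to move can win.

Winning position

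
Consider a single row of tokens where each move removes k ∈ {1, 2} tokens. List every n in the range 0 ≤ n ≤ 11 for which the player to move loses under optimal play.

Grundy values for subtraction set {1, 2}:
k:     0  1  2  3  4  5  6  7  8  9 10 11
g(k):  0  1  2  0  1  2  0  1  2  0  1  2
The P-positions (g = 0) in 0..11 are 0, 3, 6, 9.

0, 3, 6, 9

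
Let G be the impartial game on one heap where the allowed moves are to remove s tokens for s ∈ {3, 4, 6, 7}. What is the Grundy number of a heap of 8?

Build the Grundy sequence with g(k) = mex{g(k−s) : s ∈ {3, 4, 6, 7}, s ≤ k}:
k:     0  1  2  3  4  5  6  7  8
g(k):  0  0  0  1  1  1  2  2  2
So g(8) = 2.

2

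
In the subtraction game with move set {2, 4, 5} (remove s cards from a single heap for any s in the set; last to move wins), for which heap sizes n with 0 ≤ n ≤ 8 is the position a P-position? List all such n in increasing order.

0, 1, 7, 8

Grundy values for subtraction set {2, 4, 5}:
g(0) = mex{} = 0
g(1) = mex{} = 0
g(2) = mex{0} = 1
g(3) = mex{0} = 1
g(4) = mex{0,1} = 2
g(5) = mex{0,1} = 2
g(6) = mex{0,1,2} = 3
g(7) = mex{1,2} = 0
g(8) = mex{1,2,3} = 0
The P-positions (g = 0) in 0..8 are 0, 1, 7, 8.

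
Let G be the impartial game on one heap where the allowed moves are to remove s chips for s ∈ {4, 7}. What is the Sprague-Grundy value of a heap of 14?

Compute g(0), g(1), … for moves {4, 7}:
k:     0  1  2  3  4  5  6  7  8  9 10 11 12 13 14
g(k):  0  0  0  0  1  1  1  1  2  2  2  0  0  0  0
So g(14) = 0.

0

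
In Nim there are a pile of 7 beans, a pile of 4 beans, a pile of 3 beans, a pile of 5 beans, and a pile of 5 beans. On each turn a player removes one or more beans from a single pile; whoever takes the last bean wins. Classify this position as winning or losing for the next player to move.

Losing position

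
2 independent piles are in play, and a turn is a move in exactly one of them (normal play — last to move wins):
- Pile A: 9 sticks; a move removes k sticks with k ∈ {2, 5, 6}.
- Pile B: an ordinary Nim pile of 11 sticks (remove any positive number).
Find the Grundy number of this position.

9

Build the Grundy sequence for pile A with g(k) = mex{g(k−s) : s ∈ {2, 5, 6}, s ≤ k}:
k:     0  1  2  3  4  5  6  7  8  9
g(k):  0  0  1  1  0  2  1  3  0  2
So g(9) = 2.
Pile B is a plain Nim pile of size 11, so its Grundy value is 11.
By the Sprague-Grundy theorem, the Grundy value of a sum of independent games is the XOR of the component values.
Combined value = 2 XOR 11 = 9.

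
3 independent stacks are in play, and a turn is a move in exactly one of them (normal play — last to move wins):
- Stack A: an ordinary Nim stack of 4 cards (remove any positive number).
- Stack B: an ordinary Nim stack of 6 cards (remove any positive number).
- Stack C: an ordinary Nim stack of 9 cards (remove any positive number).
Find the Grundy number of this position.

Stack A is a plain Nim stack of size 4, so its Grundy value is 4.
Stack B is a plain Nim stack of size 6, so its Grundy value is 6.
Stack C is a plain Nim stack of size 9, so its Grundy value is 9.
The value of a disjunctive sum is the nim-sum of the parts.
Combined value = 4 ⊕ 6 ⊕ 9 = 11.

11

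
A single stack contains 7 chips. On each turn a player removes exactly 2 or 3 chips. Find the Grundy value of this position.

Build the Grundy sequence with g(k) = mex{g(k−s) : s ∈ {2, 3}, s ≤ k}:
k:     0  1  2  3  4  5  6  7
g(k):  0  0  1  1  2  0  0  1
So g(7) = 1.

1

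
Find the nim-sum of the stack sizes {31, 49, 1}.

47

Nim-sum: 31 XOR 49 XOR 1 = 47.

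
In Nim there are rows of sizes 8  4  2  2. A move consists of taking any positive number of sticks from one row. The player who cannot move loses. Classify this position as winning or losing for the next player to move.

Winning position

Write each in binary and XOR column by column:
  1000  (8)
  0100  (4)
  0010  (2)
  0010  (2)
  ----
  1100  (12)
The nim-sum is 12 ≠ 0, so this is an N-position: the player to move can win.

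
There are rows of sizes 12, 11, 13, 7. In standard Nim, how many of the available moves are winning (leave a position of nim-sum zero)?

3

Compute the nim-sum pairwise:
12 ^ 11 = 7
7 ^ 13 = 10
10 ^ 7 = 13
The overall nim-sum is X = 13. A row of size p has a winning move iff p XOR X < p (reduce it to p XOR X).
  12: 12 XOR 13 = 1 < 12 — winning move (to 1).
  11: 11 XOR 13 = 6 < 11 — winning move (to 6).
  13: 13 XOR 13 = 0 < 13 — winning move (to 0).
  7: 7 XOR 13 = 10 ≥ 7 — no move.
That gives 3 winning moves.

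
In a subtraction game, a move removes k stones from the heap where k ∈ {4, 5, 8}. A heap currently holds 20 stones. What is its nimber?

2

Grundy values for subtraction set {4, 5, 8}:
k:     0  1  2  3  4  5  6  7  8  9 10 11 12 13 14 15 16 17 18 19 20
g(k):  0  0  0  0  1  1  1  1  2  2  2  2  0  0  0  0  1  1  1  1  2
So g(20) = 2.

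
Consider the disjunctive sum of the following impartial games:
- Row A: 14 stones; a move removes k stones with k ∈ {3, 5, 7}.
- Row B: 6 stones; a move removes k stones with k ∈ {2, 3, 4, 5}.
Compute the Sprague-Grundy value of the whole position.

2

Build the Grundy sequence for row A with g(k) = mex{g(k−s) : s ∈ {3, 5, 7}, s ≤ k}:
k:     0  1  2  3  4  5  6  7  8  9 10 11 12 13 14
g(k):  0  0  0  1  1  1  2  2  2  3  0  0  0  1  1
So g(14) = 1.
Grundy values for row B (subtraction set {2, 3, 4, 5}):
g(0) = mex{} = 0
g(1) = mex{} = 0
g(2) = mex{0} = 1
g(3) = mex{0} = 1
g(4) = mex{0,1} = 2
g(5) = mex{0,1} = 2
g(6) = mex{0,1,2} = 3
So g(6) = 3.
By the Sprague-Grundy theorem, the Grundy value of a sum of independent games is the XOR of the component values.
Combined value = 1 ⊕ 3 = 2.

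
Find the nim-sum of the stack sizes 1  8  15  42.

Nim-sum: 1 XOR 8 XOR 15 XOR 42 = 44.

44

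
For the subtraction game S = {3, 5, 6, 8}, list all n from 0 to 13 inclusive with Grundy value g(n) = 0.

0, 1, 2, 11, 12, 13

Build the Grundy sequence with g(k) = mex{g(k−s) : s ∈ {3, 5, 6, 8}, s ≤ k}:
g(0) = mex{} = 0
g(1) = mex{} = 0
g(2) = mex{} = 0
g(3) = mex{0} = 1
g(4) = mex{0} = 1
g(5) = mex{0} = 1
g(6) = mex{0,1} = 2
g(7) = mex{0,1} = 2
g(8) = mex{0,1} = 2
g(9) = mex{0,1,2} = 3
g(10) = mex{0,1,2} = 3
g(11) = mex{1,2} = 0
g(12) = mex{1,2,3} = 0
g(13) = mex{1,2,3} = 0
The P-positions (g = 0) in 0..13 are 0, 1, 2, 11, 12, 13.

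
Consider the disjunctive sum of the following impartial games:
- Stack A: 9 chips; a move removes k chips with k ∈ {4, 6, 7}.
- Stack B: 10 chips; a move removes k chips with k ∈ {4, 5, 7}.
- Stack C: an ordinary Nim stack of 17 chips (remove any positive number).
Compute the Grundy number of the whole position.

Grundy values for stack A (subtraction set {4, 6, 7}):
k:     0  1  2  3  4  5  6  7  8  9
g(k):  0  0  0  0  1  1  1  1  2  2
So g(9) = 2.
For stack B, compute g(0), g(1), … with moves {4, 5, 7}:
k:     0  1  2  3  4  5  6  7  8  9 10
g(k):  0  0  0  0  1  1  1  1  2  2  2
So g(10) = 2.
Stack C is a plain Nim stack of size 17, so its Grundy value is 17.
The value of a disjunctive sum is the nim-sum of the parts.
Combined value = 2 ⊕ 2 ⊕ 17 = 17.

17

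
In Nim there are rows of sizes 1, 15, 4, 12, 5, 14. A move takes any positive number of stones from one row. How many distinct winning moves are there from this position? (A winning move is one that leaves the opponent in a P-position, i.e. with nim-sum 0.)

3

Write each in binary and XOR column by column:
  0001  (1)
  1111  (15)
  0100  (4)
  1100  (12)
  0101  (5)
  1110  (14)
  ----
  1101  (13)
The overall nim-sum is X = 13. A row of size p has a winning move iff p XOR X < p (reduce it to p XOR X).
  1: 1 XOR 13 = 12 ≥ 1 — no move.
  15: 15 XOR 13 = 2 < 15 — winning move (to 2).
  4: 4 XOR 13 = 9 ≥ 4 — no move.
  12: 12 XOR 13 = 1 < 12 — winning move (to 1).
  5: 5 XOR 13 = 8 ≥ 5 — no move.
  14: 14 XOR 13 = 3 < 14 — winning move (to 3).
That gives 3 winning moves.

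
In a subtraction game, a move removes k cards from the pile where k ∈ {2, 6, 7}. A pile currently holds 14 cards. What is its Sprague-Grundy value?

Build the Grundy sequence with g(k) = mex{g(k−s) : s ∈ {2, 6, 7}, s ≤ k}:
g(0) = mex{} = 0
g(1) = mex{} = 0
g(2) = mex{0} = 1
g(3) = mex{0} = 1
g(4) = mex{1} = 0
g(5) = mex{1} = 0
g(6) = mex{0} = 1
g(7) = mex{0} = 1
g(8) = mex{0,1} = 2
g(9) = mex{1} = 0
g(10) = mex{0,1,2} = 3
g(11) = mex{0} = 1
g(12) = mex{0,1,3} = 2
g(13) = mex{1} = 0
g(14) = mex{1,2} = 0
So g(14) = 0.

0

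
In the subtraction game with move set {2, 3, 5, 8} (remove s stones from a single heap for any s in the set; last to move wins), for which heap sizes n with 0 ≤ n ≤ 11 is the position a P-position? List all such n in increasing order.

0, 1, 7, 11

Build the Grundy sequence with g(k) = mex{g(k−s) : s ∈ {2, 3, 5, 8}, s ≤ k}:
g(0) = mex{} = 0
g(1) = mex{} = 0
g(2) = mex{0} = 1
g(3) = mex{0} = 1
g(4) = mex{0,1} = 2
g(5) = mex{0,1} = 2
g(6) = mex{0,1,2} = 3
g(7) = mex{1,2} = 0
g(8) = mex{0,1,2,3} = 4
g(9) = mex{0,2,3} = 1
g(10) = mex{0,1,2,4} = 3
g(11) = mex{1,3,4} = 0
The P-positions (g = 0) in 0..11 are 0, 1, 7, 11.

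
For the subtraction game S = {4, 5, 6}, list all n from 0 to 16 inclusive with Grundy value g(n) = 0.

0, 1, 2, 3, 10, 11, 12, 13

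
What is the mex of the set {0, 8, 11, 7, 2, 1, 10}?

3

The values 0, 1, 2 are all present; 3 is the first non-negative integer missing from the set.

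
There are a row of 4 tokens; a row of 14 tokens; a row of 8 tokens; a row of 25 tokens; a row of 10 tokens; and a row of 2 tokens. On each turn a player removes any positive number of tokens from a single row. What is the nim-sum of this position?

19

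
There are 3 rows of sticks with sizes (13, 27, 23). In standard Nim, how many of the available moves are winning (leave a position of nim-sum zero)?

3

Compute the nim-sum pairwise:
13 ⊕ 27 = 22
22 ⊕ 23 = 1
The overall nim-sum is X = 1. A row of size p has a winning move iff p XOR X < p (reduce it to p XOR X).
  13: 13 XOR 1 = 12 < 13 — winning move (to 12).
  27: 27 XOR 1 = 26 < 27 — winning move (to 26).
  23: 23 XOR 1 = 22 < 23 — winning move (to 22).
That gives 3 winning moves.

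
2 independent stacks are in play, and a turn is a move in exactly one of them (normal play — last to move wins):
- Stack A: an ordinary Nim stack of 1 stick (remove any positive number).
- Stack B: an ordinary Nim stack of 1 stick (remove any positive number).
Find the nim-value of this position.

Stack A is a plain Nim stack of size 1, so its Grundy value is 1.
Stack B is a plain Nim stack of size 1, so its Grundy value is 1.
By the Sprague-Grundy theorem, the Grundy value of a sum of independent games is the XOR of the component values.
Combined value = 1 ⊕ 1 = 0.

0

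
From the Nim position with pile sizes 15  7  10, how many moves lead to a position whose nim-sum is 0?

3

Nim-sum: 15 ⊕ 7 ⊕ 10 = 2.
The overall nim-sum is X = 2. A pile of size p has a winning move iff p XOR X < p (reduce it to p XOR X).
  15: 15 XOR 2 = 13 < 15 — winning move (to 13).
  7: 7 XOR 2 = 5 < 7 — winning move (to 5).
  10: 10 XOR 2 = 8 < 10 — winning move (to 8).
That gives 3 winning moves.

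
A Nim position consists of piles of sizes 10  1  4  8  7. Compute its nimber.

0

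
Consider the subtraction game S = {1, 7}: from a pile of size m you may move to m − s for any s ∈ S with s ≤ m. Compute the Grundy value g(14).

0

Build the Grundy sequence with g(k) = mex{g(k−s) : s ∈ {1, 7}, s ≤ k}:
k:     0  1  2  3  4  5  6  7  8  9 10 11 12 13 14
g(k):  0  1  0  1  0  1  0  1  0  1  0  1  0  1  0
So g(14) = 0.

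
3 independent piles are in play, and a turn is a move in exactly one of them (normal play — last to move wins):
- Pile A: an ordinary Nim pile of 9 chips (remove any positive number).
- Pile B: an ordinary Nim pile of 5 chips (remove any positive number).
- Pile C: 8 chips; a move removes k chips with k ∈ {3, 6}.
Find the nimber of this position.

14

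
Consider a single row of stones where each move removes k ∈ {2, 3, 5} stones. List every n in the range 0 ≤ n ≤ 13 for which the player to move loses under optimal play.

0, 1, 7, 8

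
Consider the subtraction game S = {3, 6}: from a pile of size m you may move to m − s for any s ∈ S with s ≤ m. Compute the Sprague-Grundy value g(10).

0

Build the Grundy sequence with g(k) = mex{g(k−s) : s ∈ {3, 6}, s ≤ k}:
g(0) = mex{} = 0
g(1) = mex{} = 0
g(2) = mex{} = 0
g(3) = mex{0} = 1
g(4) = mex{0} = 1
g(5) = mex{0} = 1
g(6) = mex{0,1} = 2
g(7) = mex{0,1} = 2
g(8) = mex{0,1} = 2
g(9) = mex{1,2} = 0
g(10) = mex{1,2} = 0
So g(10) = 0.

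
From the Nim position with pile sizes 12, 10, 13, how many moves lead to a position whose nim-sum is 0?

Compute the nim-sum pairwise:
12 ⊕ 10 = 6
6 ⊕ 13 = 11
The overall nim-sum is X = 11. A pile of size p has a winning move iff p XOR X < p (reduce it to p XOR X).
  12: 12 XOR 11 = 7 < 12 — winning move (to 7).
  10: 10 XOR 11 = 1 < 10 — winning move (to 1).
  13: 13 XOR 11 = 6 < 13 — winning move (to 6).
That gives 3 winning moves.

3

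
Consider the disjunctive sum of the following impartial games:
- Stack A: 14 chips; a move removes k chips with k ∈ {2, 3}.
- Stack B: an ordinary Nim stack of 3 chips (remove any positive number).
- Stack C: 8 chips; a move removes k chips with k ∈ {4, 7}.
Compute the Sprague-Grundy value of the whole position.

3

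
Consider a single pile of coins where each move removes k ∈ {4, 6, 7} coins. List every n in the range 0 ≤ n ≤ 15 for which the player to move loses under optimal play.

0, 1, 2, 3, 11, 12, 13, 14

Grundy values for subtraction set {4, 6, 7}:
k:     0  1  2  3  4  5  6  7  8  9 10 11 12 13 14 15
g(k):  0  0  0  0  1  1  1  1  2  2  2  0  0  0  0  1
The P-positions (g = 0) in 0..15 are 0, 1, 2, 3, 11, 12, 13, 14.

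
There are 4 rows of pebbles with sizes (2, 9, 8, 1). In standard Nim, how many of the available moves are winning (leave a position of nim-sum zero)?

Compute the nim-sum pairwise:
2 XOR 9 = 11
11 XOR 8 = 3
3 XOR 1 = 2
The overall nim-sum is X = 2. A row of size p has a winning move iff p XOR X < p (reduce it to p XOR X).
  2: 2 XOR 2 = 0 < 2 — winning move (to 0).
  9: 9 XOR 2 = 11 ≥ 9 — no move.
  8: 8 XOR 2 = 10 ≥ 8 — no move.
  1: 1 XOR 2 = 3 ≥ 1 — no move.
That gives 1 winning move.

1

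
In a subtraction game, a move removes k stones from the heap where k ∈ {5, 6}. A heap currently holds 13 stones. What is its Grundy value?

Grundy values for subtraction set {5, 6}:
k:     0  1  2  3  4  5  6  7  8  9 10 11 12 13
g(k):  0  0  0  0  0  1  1  1  1  1  2  0  0  0
So g(13) = 0.

0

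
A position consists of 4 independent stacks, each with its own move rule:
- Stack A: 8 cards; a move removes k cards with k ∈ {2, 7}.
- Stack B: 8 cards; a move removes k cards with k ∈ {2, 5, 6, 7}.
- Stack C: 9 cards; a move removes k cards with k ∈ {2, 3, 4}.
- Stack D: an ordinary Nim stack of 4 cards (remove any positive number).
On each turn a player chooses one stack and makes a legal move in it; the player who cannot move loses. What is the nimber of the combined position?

5

For stack A, compute g(0), g(1), … with moves {2, 7}:
g(0) = mex{} = 0
g(1) = mex{} = 0
g(2) = mex{0} = 1
g(3) = mex{0} = 1
g(4) = mex{1} = 0
g(5) = mex{1} = 0
g(6) = mex{0} = 1
g(7) = mex{0} = 1
g(8) = mex{0,1} = 2
So g(8) = 2.
Build the Grundy sequence for stack B with g(k) = mex{g(k−s) : s ∈ {2, 5, 6, 7}, s ≤ k}:
g(0) = mex{} = 0
g(1) = mex{} = 0
g(2) = mex{0} = 1
g(3) = mex{0} = 1
g(4) = mex{1} = 0
g(5) = mex{0,1} = 2
g(6) = mex{0} = 1
g(7) = mex{0,1,2} = 3
g(8) = mex{0,1} = 2
So g(8) = 2.
Build the Grundy sequence for stack C with g(k) = mex{g(k−s) : s ∈ {2, 3, 4}, s ≤ k}:
k:     0  1  2  3  4  5  6  7  8  9
g(k):  0  0  1  1  2  2  0  0  1  1
So g(9) = 1.
Stack D is a plain Nim stack of size 4, so its Grundy value is 4.
By the Sprague-Grundy theorem, the Grundy value of a sum of independent games is the XOR of the component values.
Combined value = 2 ⊕ 2 ⊕ 1 ⊕ 4 = 5.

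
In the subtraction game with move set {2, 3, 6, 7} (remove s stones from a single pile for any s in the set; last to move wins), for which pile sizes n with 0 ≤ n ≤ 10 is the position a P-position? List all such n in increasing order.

Compute g(0), g(1), … for moves {2, 3, 6, 7}:
g(0) = mex{} = 0
g(1) = mex{} = 0
g(2) = mex{0} = 1
g(3) = mex{0} = 1
g(4) = mex{0,1} = 2
g(5) = mex{1} = 0
g(6) = mex{0,1,2} = 3
g(7) = mex{0,2} = 1
g(8) = mex{0,1,3} = 2
g(9) = mex{1,3} = 0
g(10) = mex{1,2} = 0
The P-positions (g = 0) in 0..10 are 0, 1, 5, 9, 10.

0, 1, 5, 9, 10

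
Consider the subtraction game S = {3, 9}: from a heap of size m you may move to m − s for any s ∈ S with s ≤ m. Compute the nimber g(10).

1

Build the Grundy sequence with g(k) = mex{g(k−s) : s ∈ {3, 9}, s ≤ k}:
k:     0  1  2  3  4  5  6  7  8  9 10
g(k):  0  0  0  1  1  1  0  0  0  1  1
So g(10) = 1.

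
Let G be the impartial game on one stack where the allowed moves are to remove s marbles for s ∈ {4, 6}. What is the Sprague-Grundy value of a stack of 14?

Grundy values for subtraction set {4, 6}:
g(0) = mex{} = 0
g(1) = mex{} = 0
g(2) = mex{} = 0
g(3) = mex{} = 0
g(4) = mex{0} = 1
g(5) = mex{0} = 1
g(6) = mex{0} = 1
g(7) = mex{0} = 1
g(8) = mex{0,1} = 2
g(9) = mex{0,1} = 2
g(10) = mex{1} = 0
g(11) = mex{1} = 0
g(12) = mex{1,2} = 0
g(13) = mex{1,2} = 0
g(14) = mex{0,2} = 1
So g(14) = 1.

1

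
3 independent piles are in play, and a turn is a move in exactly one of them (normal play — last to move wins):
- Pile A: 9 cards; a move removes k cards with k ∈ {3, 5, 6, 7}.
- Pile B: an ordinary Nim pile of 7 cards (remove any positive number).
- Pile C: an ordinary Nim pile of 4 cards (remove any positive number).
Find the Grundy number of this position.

Build the Grundy sequence for pile A with g(k) = mex{g(k−s) : s ∈ {3, 5, 6, 7}, s ≤ k}:
g(0) = mex{} = 0
g(1) = mex{} = 0
g(2) = mex{} = 0
g(3) = mex{0} = 1
g(4) = mex{0} = 1
g(5) = mex{0} = 1
g(6) = mex{0,1} = 2
g(7) = mex{0,1} = 2
g(8) = mex{0,1} = 2
g(9) = mex{0,1,2} = 3
So g(9) = 3.
Pile B is a plain Nim pile of size 7, so its Grundy value is 7.
Pile C is a plain Nim pile of size 4, so its Grundy value is 4.
The value of a disjunctive sum is the nim-sum of the parts.
Combined value = 3 ⊕ 7 ⊕ 4 = 0.

0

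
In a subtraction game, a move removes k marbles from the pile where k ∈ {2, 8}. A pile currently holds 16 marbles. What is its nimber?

1

Compute g(0), g(1), … for moves {2, 8}:
k:     0  1  2  3  4  5  6  7  8  9 10 11 12 13 14 15 16
g(k):  0  0  1  1  0  0  1  1  2  2  0  0  1  1  0  0  1
So g(16) = 1.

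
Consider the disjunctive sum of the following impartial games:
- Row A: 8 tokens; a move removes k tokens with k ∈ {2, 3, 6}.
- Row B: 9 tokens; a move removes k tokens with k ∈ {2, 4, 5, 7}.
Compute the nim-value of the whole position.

2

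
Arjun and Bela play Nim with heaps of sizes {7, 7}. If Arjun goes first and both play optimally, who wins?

Nim-sum: 7 ^ 7 = 0.
The nim-sum is 0, so this is a P-position: the player to move is in a losing position under optimal play; Arjun is about to move from it and so loses — Bela wins.

Bela wins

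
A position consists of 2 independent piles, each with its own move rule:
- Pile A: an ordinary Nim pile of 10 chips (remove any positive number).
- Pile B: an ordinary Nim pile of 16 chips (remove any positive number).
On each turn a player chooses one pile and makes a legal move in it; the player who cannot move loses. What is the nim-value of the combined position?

26

Pile A is a plain Nim pile of size 10, so its Grundy value is 10.
Pile B is a plain Nim pile of size 16, so its Grundy value is 16.
By the Sprague-Grundy theorem, the Grundy value of a sum of independent games is the XOR of the component values.
Combined value = 10 XOR 16 = 26.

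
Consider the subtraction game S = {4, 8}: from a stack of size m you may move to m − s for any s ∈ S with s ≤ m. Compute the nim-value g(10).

2

Compute g(0), g(1), … for moves {4, 8}:
k:     0  1  2  3  4  5  6  7  8  9 10
g(k):  0  0  0  0  1  1  1  1  2  2  2
So g(10) = 2.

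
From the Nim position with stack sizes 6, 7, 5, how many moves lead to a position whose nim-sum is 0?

3

Nim-sum: 6 ^ 7 ^ 5 = 4.
The overall nim-sum is X = 4. A stack of size p has a winning move iff p XOR X < p (reduce it to p XOR X).
  6: 6 XOR 4 = 2 < 6 — winning move (to 2).
  7: 7 XOR 4 = 3 < 7 — winning move (to 3).
  5: 5 XOR 4 = 1 < 5 — winning move (to 1).
That gives 3 winning moves.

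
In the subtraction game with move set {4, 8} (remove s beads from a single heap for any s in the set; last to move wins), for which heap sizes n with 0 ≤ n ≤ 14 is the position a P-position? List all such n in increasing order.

Grundy values for subtraction set {4, 8}:
g(0) = mex{} = 0
g(1) = mex{} = 0
g(2) = mex{} = 0
g(3) = mex{} = 0
g(4) = mex{0} = 1
g(5) = mex{0} = 1
g(6) = mex{0} = 1
g(7) = mex{0} = 1
g(8) = mex{0,1} = 2
g(9) = mex{0,1} = 2
g(10) = mex{0,1} = 2
g(11) = mex{0,1} = 2
g(12) = mex{1,2} = 0
g(13) = mex{1,2} = 0
g(14) = mex{1,2} = 0
The P-positions (g = 0) in 0..14 are 0, 1, 2, 3, 12, 13, 14.

0, 1, 2, 3, 12, 13, 14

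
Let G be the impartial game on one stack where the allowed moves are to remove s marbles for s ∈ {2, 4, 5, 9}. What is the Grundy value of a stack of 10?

1

Grundy values for subtraction set {2, 4, 5, 9}:
k:     0  1  2  3  4  5  6  7  8  9 10
g(k):  0  0  1  1  2  2  3  0  0  1  1
So g(10) = 1.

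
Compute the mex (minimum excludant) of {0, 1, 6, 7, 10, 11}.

2

The values 0, 1 are all present; 2 is the first non-negative integer missing from the set.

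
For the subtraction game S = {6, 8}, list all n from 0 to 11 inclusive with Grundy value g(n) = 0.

0, 1, 2, 3, 4, 5

Compute g(0), g(1), … for moves {6, 8}:
k:     0  1  2  3  4  5  6  7  8  9 10 11
g(k):  0  0  0  0  0  0  1  1  1  1  1  1
The P-positions (g = 0) in 0..11 are 0, 1, 2, 3, 4, 5.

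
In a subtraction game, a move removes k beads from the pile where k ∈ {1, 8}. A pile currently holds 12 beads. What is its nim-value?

Build the Grundy sequence with g(k) = mex{g(k−s) : s ∈ {1, 8}, s ≤ k}:
k:     0  1  2  3  4  5  6  7  8  9 10 11 12
g(k):  0  1  0  1  0  1  0  1  2  0  1  0  1
So g(12) = 1.

1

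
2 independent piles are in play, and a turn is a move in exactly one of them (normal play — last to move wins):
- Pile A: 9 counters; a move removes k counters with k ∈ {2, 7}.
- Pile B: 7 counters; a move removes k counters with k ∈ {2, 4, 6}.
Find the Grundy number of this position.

3

For pile A, compute g(0), g(1), … with moves {2, 7}:
k:     0  1  2  3  4  5  6  7  8  9
g(k):  0  0  1  1  0  0  1  1  2  0
So g(9) = 0.
Build the Grundy sequence for pile B with g(k) = mex{g(k−s) : s ∈ {2, 4, 6}, s ≤ k}:
k:     0  1  2  3  4  5  6  7
g(k):  0  0  1  1  2  2  3  3
So g(7) = 3.
The value of a disjunctive sum is the nim-sum of the parts.
Combined value = 0 ⊕ 3 = 3.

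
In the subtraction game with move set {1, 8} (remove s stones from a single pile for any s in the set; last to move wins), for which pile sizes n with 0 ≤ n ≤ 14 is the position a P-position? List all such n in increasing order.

0, 2, 4, 6, 9, 11, 13

Grundy values for subtraction set {1, 8}:
g(0) = mex{} = 0
g(1) = mex{0} = 1
g(2) = mex{1} = 0
g(3) = mex{0} = 1
g(4) = mex{1} = 0
g(5) = mex{0} = 1
g(6) = mex{1} = 0
g(7) = mex{0} = 1
g(8) = mex{0,1} = 2
g(9) = mex{1,2} = 0
g(10) = mex{0} = 1
g(11) = mex{1} = 0
g(12) = mex{0} = 1
g(13) = mex{1} = 0
g(14) = mex{0} = 1
The P-positions (g = 0) in 0..14 are 0, 2, 4, 6, 9, 11, 13.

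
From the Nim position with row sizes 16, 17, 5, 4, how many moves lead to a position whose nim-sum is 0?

0

In binary:
  10000  (16)
  10001  (17)
  00101  (5)
  00100  (4)
  -----
  00000  (0)
The nim-sum is already 0, so every move leaves a nonzero nim-sum — there are no winning moves.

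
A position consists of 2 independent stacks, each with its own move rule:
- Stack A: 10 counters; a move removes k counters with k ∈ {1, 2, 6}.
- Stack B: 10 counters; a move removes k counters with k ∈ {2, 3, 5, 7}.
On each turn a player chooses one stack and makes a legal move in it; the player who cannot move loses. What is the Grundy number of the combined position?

0

For stack A, compute g(0), g(1), … with moves {1, 2, 6}:
k:     0  1  2  3  4  5  6  7  8  9 10
g(k):  0  1  2  0  1  2  3  0  1  2  0
So g(10) = 0.
Build the Grundy sequence for stack B with g(k) = mex{g(k−s) : s ∈ {2, 3, 5, 7}, s ≤ k}:
k:     0  1  2  3  4  5  6  7  8  9 10
g(k):  0  0  1  1  2  2  3  3  4  0  0
So g(10) = 0.
By the Sprague-Grundy theorem, the Grundy value of a sum of independent games is the XOR of the component values.
Combined value = 0 XOR 0 = 0.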